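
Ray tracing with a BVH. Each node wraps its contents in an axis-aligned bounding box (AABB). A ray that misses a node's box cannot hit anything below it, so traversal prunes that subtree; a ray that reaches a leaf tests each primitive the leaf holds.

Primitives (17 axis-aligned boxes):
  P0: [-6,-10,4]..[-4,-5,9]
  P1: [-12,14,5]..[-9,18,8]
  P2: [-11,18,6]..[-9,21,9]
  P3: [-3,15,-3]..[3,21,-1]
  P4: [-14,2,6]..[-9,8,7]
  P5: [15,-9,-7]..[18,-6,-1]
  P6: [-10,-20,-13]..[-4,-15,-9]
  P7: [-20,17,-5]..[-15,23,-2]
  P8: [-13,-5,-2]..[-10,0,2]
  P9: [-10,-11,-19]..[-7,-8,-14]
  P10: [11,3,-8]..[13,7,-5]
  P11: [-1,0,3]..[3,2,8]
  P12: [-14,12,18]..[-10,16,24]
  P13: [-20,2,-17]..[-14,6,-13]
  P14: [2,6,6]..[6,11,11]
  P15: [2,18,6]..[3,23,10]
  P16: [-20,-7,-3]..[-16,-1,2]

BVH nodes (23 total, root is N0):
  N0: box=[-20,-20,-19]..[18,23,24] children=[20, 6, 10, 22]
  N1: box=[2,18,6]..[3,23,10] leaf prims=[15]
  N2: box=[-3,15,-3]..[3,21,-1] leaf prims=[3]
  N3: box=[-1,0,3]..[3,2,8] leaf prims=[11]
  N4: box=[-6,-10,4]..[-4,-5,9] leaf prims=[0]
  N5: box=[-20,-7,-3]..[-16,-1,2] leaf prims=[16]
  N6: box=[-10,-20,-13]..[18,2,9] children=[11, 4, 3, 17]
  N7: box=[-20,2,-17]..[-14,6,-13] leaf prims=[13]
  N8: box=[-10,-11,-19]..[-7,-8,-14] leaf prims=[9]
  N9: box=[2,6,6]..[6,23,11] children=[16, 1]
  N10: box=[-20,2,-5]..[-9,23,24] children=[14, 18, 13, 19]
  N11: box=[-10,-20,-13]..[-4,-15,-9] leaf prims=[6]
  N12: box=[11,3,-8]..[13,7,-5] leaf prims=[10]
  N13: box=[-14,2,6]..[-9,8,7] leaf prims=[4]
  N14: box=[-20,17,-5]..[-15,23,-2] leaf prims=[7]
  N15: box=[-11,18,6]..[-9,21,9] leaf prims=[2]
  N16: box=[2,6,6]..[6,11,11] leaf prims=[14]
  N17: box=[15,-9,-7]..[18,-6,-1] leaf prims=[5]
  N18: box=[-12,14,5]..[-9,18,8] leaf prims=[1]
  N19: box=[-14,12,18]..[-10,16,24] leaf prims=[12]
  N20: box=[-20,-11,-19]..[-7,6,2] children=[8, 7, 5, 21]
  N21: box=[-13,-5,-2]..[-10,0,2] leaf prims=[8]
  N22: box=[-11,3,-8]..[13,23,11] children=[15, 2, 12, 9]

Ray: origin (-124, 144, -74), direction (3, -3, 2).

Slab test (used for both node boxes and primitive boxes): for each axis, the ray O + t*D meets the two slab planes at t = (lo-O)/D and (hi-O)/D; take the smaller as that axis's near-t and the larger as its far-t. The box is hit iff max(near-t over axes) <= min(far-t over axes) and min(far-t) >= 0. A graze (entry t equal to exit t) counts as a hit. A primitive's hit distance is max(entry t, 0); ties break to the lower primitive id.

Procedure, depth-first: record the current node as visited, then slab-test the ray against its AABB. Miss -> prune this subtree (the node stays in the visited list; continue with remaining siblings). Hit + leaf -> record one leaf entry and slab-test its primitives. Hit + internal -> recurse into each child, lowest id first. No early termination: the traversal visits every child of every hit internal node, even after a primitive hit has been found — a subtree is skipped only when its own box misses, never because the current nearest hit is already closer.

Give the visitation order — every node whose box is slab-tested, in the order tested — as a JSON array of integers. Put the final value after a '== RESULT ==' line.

Trace the traversal:
N0 x:[104/3,142/3] y:[121/3,164/3] z:[55/2,49] -> hit [121/3,142/3], descend [6, 10, 20, 22]
  N6 x:[38,142/3] y:[142/3,164/3] z:[61/2,83/2] -> miss, prune
  N10 x:[104/3,115/3] y:[121/3,142/3] z:[69/2,49] -> miss, prune
  N20 x:[104/3,39] y:[46,155/3] z:[55/2,38] -> miss, prune
  N22 x:[113/3,137/3] y:[121/3,47] z:[33,85/2] -> hit [121/3,85/2], descend [2, 9, 12, 15]
    N2 x:[121/3,127/3] y:[41,43] z:[71/2,73/2] -> miss, prune
    N9 x:[42,130/3] y:[121/3,46] z:[40,85/2] -> hit [42,85/2], descend [1, 16]
      N1 x:[42,127/3] y:[121/3,42] z:[40,42] -> hit [42,42] leaf, test {P15@t=42}
      N16 x:[42,130/3] y:[133/3,46] z:[40,85/2] -> miss, prune
    N12 x:[45,137/3] y:[137/3,47] z:[33,69/2] -> miss, prune
    N15 x:[113/3,115/3] y:[41,42] z:[40,83/2] -> miss, prune

Summary -> nodes [0, 6, 10, 20, 22, 2, 9, 1, 16, 12, 15]; box-tests=11; leaf-entries=1; first=P15

== RESULT ==
[0, 6, 10, 20, 22, 2, 9, 1, 16, 12, 15]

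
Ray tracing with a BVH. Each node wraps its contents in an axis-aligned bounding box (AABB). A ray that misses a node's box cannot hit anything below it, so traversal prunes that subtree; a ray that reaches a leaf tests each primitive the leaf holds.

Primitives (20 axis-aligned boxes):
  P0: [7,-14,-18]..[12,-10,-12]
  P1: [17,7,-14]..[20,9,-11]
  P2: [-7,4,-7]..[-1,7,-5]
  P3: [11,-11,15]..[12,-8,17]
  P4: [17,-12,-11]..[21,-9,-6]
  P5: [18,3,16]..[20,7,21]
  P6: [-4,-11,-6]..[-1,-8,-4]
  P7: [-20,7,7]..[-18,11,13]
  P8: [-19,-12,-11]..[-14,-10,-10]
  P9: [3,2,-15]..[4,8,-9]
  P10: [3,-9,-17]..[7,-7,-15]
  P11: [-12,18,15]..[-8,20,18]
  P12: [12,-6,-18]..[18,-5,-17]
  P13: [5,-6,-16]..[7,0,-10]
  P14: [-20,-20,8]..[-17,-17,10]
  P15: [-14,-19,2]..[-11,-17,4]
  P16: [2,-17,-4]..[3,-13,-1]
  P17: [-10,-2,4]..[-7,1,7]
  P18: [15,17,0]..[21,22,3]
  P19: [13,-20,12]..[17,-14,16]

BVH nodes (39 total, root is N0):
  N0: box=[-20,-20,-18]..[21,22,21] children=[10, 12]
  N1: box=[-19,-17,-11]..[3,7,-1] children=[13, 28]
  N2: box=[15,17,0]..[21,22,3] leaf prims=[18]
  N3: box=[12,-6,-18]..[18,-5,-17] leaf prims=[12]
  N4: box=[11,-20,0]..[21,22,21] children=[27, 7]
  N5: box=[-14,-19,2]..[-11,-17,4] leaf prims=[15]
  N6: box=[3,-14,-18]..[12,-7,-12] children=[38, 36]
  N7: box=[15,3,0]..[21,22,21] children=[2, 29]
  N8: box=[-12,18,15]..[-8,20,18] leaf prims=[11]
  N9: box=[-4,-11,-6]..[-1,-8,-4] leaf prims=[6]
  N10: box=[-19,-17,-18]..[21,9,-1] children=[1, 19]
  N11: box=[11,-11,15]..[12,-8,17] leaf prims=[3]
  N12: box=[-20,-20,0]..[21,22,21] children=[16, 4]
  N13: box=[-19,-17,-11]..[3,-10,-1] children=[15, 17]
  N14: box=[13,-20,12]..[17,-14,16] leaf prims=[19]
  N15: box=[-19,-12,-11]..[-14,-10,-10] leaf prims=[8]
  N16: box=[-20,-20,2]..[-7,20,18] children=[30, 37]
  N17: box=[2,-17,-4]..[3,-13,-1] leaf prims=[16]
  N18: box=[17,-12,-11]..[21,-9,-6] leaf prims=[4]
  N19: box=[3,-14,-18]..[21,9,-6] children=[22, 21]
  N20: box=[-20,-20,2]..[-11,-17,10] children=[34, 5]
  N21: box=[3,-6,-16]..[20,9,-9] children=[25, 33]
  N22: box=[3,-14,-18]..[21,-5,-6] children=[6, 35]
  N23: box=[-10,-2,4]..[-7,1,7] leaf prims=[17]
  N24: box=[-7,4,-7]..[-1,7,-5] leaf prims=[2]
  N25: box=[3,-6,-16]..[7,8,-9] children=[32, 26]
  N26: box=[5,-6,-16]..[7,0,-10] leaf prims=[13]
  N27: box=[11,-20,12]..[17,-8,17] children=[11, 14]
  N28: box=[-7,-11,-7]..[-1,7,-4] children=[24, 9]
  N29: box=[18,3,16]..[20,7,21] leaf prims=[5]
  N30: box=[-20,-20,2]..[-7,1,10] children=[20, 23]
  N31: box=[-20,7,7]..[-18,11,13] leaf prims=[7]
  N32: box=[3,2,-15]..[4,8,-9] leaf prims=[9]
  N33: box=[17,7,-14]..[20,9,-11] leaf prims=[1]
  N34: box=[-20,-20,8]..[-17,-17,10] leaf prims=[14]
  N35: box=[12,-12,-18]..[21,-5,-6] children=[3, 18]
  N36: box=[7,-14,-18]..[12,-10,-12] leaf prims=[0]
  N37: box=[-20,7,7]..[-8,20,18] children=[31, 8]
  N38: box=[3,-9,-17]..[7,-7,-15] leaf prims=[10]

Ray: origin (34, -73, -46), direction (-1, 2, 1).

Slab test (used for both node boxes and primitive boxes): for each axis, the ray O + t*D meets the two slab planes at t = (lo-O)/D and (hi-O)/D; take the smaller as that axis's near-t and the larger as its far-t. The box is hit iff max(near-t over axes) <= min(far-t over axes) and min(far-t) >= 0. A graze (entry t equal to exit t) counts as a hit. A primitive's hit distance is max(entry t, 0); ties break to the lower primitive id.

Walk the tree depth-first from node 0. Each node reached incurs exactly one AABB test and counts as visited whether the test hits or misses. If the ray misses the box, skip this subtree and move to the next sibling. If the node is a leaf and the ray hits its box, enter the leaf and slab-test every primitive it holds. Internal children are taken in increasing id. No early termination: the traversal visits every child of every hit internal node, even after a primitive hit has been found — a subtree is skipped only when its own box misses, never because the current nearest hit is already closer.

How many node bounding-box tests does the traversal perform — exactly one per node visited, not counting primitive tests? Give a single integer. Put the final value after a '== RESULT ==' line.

Traverse from the root:
N0 x:[13,54] y:[53/2,95/2] z:[28,67] -> hit [28,95/2], descend [10, 12]
  N10 x:[13,53] y:[28,41] z:[28,45] -> hit [28,41], descend [1, 19]
    N1 x:[31,53] y:[28,40] z:[35,45] -> hit [35,40], descend [13, 28]
      N13 x:[31,53] y:[28,63/2] z:[35,45] -> miss, prune
      N28 x:[35,41] y:[31,40] z:[39,42] -> hit [39,40], descend [9, 24]
        N9 x:[35,38] y:[31,65/2] z:[40,42] -> miss, prune
        N24 x:[35,41] y:[77/2,40] z:[39,41] -> hit [39,40] leaf, test {P2@t=39}
    N19 x:[13,31] y:[59/2,41] z:[28,40] -> hit [59/2,31], descend [21, 22]
      N21 x:[14,31] y:[67/2,41] z:[30,37] -> miss, prune
      N22 x:[13,31] y:[59/2,34] z:[28,40] -> hit [59/2,31], descend [6, 35]
        N6 x:[22,31] y:[59/2,33] z:[28,34] -> hit [59/2,31], descend [36, 38]
          N36 x:[22,27] y:[59/2,63/2] z:[28,34] -> miss, prune
          N38 x:[27,31] y:[32,33] z:[29,31] -> miss, prune
        N35 x:[13,22] y:[61/2,34] z:[28,40] -> miss, prune
  N12 x:[13,54] y:[53/2,95/2] z:[46,67] -> hit [46,95/2], descend [4, 16]
    N4 x:[13,23] y:[53/2,95/2] z:[46,67] -> miss, prune
    N16 x:[41,54] y:[53/2,93/2] z:[48,64] -> miss, prune

17 AABB tests over nodes [0, 10, 1, 13, 28, 9, 24, 19, 21, 22, 6, 36, 38, 35, 12, 4, 16]; 1 leaf entered; closest P2.

== RESULT ==
17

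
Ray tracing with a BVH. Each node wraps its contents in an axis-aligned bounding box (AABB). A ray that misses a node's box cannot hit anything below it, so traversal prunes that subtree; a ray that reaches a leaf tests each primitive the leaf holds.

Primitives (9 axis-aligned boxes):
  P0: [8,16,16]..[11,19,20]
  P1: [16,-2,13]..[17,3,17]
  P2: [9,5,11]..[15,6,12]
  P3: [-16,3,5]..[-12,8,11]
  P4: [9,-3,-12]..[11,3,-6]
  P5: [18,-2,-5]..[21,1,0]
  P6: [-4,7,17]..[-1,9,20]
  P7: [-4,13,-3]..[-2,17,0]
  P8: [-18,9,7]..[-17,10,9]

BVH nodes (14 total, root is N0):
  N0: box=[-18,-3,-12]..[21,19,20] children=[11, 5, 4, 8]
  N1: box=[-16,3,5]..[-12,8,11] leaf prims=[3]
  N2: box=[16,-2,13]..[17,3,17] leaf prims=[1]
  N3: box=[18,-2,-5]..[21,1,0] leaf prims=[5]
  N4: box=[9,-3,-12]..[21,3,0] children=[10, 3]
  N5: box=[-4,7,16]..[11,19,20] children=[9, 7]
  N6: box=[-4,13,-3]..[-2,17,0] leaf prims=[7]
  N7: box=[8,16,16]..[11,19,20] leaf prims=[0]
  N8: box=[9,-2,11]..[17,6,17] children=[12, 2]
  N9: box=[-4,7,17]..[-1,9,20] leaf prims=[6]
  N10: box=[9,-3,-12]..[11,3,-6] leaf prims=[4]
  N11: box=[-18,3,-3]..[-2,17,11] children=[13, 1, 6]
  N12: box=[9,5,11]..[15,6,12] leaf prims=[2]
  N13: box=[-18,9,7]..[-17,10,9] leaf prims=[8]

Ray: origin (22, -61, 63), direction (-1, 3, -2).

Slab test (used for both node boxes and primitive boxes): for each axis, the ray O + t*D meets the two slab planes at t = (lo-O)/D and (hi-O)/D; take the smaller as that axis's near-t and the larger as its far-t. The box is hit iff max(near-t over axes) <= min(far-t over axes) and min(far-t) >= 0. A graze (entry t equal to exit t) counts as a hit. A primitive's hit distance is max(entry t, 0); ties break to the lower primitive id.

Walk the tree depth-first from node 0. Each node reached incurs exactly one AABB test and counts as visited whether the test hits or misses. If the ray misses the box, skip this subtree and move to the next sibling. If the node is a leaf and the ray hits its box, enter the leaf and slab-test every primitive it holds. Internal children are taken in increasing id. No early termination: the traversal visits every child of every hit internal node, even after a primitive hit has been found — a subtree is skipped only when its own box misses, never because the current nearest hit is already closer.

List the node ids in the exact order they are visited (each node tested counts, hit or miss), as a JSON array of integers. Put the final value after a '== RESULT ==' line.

Walk:
N0 x:[1,40] y:[58/3,80/3] z:[43/2,75/2] -> hit [43/2,80/3], descend [4, 5, 8, 11]
  N4 x:[1,13] y:[58/3,64/3] z:[63/2,75/2] -> miss, prune
  N5 x:[11,26] y:[68/3,80/3] z:[43/2,47/2] -> hit [68/3,47/2], descend [7, 9]
    N7 x:[11,14] y:[77/3,80/3] z:[43/2,47/2] -> miss, prune
    N9 x:[23,26] y:[68/3,70/3] z:[43/2,23] -> hit [23,23] leaf, test {P6@t=23}
  N8 x:[5,13] y:[59/3,67/3] z:[23,26] -> miss, prune
  N11 x:[24,40] y:[64/3,26] z:[26,33] -> hit [26,26], descend [1, 6, 13]
    N1 x:[34,38] y:[64/3,23] z:[26,29] -> miss, prune
    N6 x:[24,26] y:[74/3,26] z:[63/2,33] -> miss, prune
    N13 x:[39,40] y:[70/3,71/3] z:[27,28] -> miss, prune

Visited [0, 4, 5, 7, 9, 8, 11, 1, 6, 13]. Tests: 10 box, 1 leaf. Nearest: P6.

== RESULT ==
[0, 4, 5, 7, 9, 8, 11, 1, 6, 13]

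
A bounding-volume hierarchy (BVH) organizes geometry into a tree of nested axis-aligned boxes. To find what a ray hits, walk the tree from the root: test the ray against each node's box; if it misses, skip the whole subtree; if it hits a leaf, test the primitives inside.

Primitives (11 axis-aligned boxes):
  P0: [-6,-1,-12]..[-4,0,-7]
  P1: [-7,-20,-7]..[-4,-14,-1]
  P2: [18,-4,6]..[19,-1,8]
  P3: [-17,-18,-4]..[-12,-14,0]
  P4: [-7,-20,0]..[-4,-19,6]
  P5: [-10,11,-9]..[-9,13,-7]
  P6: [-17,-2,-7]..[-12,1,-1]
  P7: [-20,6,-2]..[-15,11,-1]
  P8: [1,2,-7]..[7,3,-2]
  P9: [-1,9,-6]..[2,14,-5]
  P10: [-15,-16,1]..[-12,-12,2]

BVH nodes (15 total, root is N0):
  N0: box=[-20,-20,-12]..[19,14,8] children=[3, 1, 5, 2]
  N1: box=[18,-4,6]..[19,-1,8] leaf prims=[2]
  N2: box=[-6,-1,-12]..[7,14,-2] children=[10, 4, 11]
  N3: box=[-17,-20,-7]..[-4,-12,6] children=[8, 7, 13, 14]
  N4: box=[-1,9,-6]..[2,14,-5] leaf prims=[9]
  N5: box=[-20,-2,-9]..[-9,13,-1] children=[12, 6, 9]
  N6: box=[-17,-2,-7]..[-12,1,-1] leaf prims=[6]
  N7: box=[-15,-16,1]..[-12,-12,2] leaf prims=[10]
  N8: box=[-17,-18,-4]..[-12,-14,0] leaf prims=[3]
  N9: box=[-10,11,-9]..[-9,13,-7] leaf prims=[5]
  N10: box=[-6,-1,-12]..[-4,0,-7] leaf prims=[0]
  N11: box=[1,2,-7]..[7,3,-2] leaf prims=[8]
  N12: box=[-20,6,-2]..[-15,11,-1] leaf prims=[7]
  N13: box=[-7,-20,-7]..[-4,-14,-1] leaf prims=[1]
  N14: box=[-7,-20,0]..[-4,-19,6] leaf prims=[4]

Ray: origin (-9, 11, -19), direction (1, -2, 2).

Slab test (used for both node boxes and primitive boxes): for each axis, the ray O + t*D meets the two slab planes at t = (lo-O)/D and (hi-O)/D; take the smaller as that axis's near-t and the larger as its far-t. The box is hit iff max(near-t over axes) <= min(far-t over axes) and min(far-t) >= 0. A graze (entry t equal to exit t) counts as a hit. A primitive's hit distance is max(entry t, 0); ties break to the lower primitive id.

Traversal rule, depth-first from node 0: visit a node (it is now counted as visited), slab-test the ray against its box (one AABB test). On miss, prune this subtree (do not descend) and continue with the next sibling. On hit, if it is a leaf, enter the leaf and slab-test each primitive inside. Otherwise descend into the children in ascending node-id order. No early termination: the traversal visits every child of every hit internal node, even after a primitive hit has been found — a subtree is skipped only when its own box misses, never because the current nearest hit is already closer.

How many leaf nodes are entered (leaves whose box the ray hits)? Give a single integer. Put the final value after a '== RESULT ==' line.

Walk:
N0 x:[-11,28] y:[-3/2,31/2] z:[7/2,27/2] -> hit [7/2,27/2], descend [1, 2, 3, 5]
  N1 x:[27,28] y:[6,15/2] z:[25/2,27/2] -> miss, prune
  N2 x:[3,16] y:[-3/2,6] z:[7/2,17/2] -> hit [7/2,6], descend [4, 10, 11]
    N4 x:[8,11] y:[-3/2,1] z:[13/2,7] -> miss, prune
    N10 x:[3,5] y:[11/2,6] z:[7/2,6] -> miss, prune
    N11 x:[10,16] y:[4,9/2] z:[6,17/2] -> miss, prune
  N3 x:[-8,5] y:[23/2,31/2] z:[6,25/2] -> miss, prune
  N5 x:[-11,0] y:[-1,13/2] z:[5,9] -> miss, prune

Summary -> nodes [0, 1, 2, 4, 10, 11, 3, 5]; box-tests=8; leaf-entries=0; first=miss

== RESULT ==
0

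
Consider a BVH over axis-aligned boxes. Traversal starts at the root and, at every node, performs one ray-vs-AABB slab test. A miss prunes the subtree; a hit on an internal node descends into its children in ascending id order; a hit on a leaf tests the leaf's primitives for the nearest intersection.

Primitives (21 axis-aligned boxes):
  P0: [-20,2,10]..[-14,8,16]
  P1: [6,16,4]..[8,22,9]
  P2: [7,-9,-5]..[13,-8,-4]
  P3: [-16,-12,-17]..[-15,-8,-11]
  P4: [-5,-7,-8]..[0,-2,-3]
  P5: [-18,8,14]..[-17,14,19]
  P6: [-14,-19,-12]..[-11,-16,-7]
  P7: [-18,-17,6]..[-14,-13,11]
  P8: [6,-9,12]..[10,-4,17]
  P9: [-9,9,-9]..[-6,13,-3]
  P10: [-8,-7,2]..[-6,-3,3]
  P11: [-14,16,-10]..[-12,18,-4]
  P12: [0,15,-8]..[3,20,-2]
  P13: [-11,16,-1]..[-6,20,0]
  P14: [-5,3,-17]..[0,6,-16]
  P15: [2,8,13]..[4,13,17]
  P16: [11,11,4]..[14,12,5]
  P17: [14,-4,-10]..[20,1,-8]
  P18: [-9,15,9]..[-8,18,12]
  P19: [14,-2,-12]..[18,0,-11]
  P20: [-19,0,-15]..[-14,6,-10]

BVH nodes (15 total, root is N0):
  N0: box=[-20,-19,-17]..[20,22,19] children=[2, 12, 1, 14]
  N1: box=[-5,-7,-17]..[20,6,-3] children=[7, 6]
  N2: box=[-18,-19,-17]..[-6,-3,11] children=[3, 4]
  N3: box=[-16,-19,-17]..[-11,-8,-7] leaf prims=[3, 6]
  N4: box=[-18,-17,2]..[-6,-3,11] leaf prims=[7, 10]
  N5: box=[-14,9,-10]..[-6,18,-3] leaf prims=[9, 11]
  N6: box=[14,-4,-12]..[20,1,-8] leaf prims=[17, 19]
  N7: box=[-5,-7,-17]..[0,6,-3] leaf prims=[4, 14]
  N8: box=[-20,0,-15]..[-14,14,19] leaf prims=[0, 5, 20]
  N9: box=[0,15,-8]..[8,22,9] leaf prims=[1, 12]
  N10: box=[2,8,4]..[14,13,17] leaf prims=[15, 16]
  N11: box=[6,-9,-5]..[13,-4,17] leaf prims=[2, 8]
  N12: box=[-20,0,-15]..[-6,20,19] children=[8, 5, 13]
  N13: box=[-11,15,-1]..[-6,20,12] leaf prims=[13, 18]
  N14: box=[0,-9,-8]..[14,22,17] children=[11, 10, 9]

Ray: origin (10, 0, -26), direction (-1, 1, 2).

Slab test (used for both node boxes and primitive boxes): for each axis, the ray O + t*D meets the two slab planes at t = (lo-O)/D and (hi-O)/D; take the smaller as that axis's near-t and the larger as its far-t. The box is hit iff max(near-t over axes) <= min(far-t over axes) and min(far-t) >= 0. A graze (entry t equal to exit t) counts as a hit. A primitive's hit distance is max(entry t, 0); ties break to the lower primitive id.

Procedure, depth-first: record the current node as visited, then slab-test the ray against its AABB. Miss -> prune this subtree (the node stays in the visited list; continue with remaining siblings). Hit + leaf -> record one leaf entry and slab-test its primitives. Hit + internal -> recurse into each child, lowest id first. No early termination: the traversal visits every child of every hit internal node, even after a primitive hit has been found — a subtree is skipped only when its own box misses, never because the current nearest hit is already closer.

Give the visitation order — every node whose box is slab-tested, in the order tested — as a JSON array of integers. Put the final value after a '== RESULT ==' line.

Trace the traversal:
N0 x:[-10,30] y:[-19,22] z:[9/2,45/2] -> hit [9/2,22], descend [1, 2, 12, 14]
  N1 x:[-10,15] y:[-7,6] z:[9/2,23/2] -> hit [9/2,6], descend [6, 7]
    N6 x:[-10,-4] y:[-4,1] z:[7,9] -> miss, prune
    N7 x:[10,15] y:[-7,6] z:[9/2,23/2] -> miss, prune
  N2 x:[16,28] y:[-19,-3] z:[9/2,37/2] -> miss, prune
  N12 x:[16,30] y:[0,20] z:[11/2,45/2] -> hit [16,20], descend [5, 8, 13]
    N5 x:[16,24] y:[9,18] z:[8,23/2] -> miss, prune
    N8 x:[24,30] y:[0,14] z:[11/2,45/2] -> miss, prune
    N13 x:[16,21] y:[15,20] z:[25/2,19] -> hit [16,19] leaf, test {P13(miss), P18@t=18}
  N14 x:[-4,10] y:[-9,22] z:[9,43/2] -> hit [9,10], descend [9, 10, 11]
    N9 x:[2,10] y:[15,22] z:[9,35/2] -> miss, prune
    N10 x:[-4,8] y:[8,13] z:[15,43/2] -> miss, prune
    N11 x:[-3,4] y:[-9,-4] z:[21/2,43/2] -> miss, prune

Summary -> nodes [0, 1, 6, 7, 2, 12, 5, 8, 13, 14, 9, 10, 11]; box-tests=13; leaf-entries=1; first=P18

== RESULT ==
[0, 1, 6, 7, 2, 12, 5, 8, 13, 14, 9, 10, 11]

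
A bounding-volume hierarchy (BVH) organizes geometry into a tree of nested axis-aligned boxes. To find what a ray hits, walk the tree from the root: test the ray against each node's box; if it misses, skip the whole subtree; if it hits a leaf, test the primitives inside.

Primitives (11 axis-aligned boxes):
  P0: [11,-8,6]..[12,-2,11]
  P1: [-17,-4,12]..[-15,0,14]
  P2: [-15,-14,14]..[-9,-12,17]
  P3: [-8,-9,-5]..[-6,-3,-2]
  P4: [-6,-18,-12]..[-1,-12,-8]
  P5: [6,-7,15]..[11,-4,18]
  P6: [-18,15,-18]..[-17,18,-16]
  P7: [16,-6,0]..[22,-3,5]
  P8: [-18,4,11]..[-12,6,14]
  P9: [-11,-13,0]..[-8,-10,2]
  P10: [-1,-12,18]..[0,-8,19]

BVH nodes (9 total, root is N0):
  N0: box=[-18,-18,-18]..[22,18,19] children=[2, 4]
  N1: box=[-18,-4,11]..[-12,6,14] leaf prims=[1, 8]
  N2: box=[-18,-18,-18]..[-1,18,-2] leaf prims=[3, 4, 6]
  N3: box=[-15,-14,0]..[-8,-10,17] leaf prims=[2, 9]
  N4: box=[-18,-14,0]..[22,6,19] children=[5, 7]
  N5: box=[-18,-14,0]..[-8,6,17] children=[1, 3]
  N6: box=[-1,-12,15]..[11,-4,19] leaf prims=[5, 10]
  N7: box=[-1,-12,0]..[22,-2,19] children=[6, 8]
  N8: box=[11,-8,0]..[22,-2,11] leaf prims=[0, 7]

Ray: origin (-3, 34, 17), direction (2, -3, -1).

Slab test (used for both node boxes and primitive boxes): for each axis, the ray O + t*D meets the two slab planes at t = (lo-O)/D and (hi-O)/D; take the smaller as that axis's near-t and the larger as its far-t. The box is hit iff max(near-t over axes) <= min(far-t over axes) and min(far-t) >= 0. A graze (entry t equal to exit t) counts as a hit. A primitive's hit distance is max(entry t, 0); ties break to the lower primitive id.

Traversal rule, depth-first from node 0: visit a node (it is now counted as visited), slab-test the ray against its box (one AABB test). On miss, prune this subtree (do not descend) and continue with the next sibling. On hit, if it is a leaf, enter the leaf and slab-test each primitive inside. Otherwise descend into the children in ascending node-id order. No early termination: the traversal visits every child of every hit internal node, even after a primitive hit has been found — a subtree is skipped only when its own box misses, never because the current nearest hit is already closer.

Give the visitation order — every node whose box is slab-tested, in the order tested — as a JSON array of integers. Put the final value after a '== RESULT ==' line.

Walk:
N0 x:[-15/2,25/2] y:[16/3,52/3] z:[-2,35] -> hit [16/3,25/2], descend [2, 4]
  N2 x:[-15/2,1] y:[16/3,52/3] z:[19,35] -> miss, prune
  N4 x:[-15/2,25/2] y:[28/3,16] z:[-2,17] -> hit [28/3,25/2], descend [5, 7]
    N5 x:[-15/2,-5/2] y:[28/3,16] z:[0,17] -> miss, prune
    N7 x:[1,25/2] y:[12,46/3] z:[-2,17] -> hit [12,25/2], descend [6, 8]
      N6 x:[1,7] y:[38/3,46/3] z:[-2,2] -> miss, prune
      N8 x:[7,25/2] y:[12,14] z:[6,17] -> hit [12,25/2] leaf, test {P0(miss), P7@t=37/3}

Visited [0, 2, 4, 5, 7, 6, 8]. Tests: 7 box, 1 leaf. Nearest: P7.

== RESULT ==
[0, 2, 4, 5, 7, 6, 8]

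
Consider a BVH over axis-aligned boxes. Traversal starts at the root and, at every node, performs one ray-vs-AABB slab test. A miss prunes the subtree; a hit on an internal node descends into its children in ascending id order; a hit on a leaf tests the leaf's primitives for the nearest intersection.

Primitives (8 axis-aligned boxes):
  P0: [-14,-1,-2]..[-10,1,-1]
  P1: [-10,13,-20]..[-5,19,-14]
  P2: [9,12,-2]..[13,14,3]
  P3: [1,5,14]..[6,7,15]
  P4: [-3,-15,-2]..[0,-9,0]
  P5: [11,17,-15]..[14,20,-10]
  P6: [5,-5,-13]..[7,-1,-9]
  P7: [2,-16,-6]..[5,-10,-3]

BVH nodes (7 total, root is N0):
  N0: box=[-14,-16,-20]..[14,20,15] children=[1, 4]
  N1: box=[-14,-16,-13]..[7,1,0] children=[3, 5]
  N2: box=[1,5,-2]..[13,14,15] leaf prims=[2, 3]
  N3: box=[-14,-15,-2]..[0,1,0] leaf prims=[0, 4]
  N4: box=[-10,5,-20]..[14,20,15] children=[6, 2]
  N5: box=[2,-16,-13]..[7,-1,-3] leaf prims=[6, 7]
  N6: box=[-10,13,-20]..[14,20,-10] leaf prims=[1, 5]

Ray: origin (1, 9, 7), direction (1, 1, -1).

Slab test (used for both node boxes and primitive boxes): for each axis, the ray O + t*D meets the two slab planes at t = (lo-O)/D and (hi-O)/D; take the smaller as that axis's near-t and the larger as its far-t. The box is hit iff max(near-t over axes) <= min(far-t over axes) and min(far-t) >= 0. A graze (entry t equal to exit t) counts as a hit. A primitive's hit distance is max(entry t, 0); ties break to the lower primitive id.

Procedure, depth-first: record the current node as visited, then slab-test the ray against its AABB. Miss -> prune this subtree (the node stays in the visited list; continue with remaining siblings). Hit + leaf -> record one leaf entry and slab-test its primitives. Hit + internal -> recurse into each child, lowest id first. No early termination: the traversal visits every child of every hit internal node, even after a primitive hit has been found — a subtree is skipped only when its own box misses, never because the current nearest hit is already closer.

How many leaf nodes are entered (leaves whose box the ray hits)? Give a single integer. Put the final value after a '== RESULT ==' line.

Trace the traversal:
N0 x:[-15,13] y:[-25,11] z:[-8,27] -> hit [-8,11], descend [1, 4]
  N1 x:[-15,6] y:[-25,-8] z:[7,20] -> miss, prune
  N4 x:[-11,13] y:[-4,11] z:[-8,27] -> hit [-4,11], descend [2, 6]
    N2 x:[0,12] y:[-4,5] z:[-8,9] -> hit [0,5] leaf, test {P2(miss), P3(miss)}
    N6 x:[-11,13] y:[4,11] z:[17,27] -> miss, prune

Visited [0, 1, 4, 2, 6]. Tests: 5 box, 1 leaf. Nearest: miss.

== RESULT ==
1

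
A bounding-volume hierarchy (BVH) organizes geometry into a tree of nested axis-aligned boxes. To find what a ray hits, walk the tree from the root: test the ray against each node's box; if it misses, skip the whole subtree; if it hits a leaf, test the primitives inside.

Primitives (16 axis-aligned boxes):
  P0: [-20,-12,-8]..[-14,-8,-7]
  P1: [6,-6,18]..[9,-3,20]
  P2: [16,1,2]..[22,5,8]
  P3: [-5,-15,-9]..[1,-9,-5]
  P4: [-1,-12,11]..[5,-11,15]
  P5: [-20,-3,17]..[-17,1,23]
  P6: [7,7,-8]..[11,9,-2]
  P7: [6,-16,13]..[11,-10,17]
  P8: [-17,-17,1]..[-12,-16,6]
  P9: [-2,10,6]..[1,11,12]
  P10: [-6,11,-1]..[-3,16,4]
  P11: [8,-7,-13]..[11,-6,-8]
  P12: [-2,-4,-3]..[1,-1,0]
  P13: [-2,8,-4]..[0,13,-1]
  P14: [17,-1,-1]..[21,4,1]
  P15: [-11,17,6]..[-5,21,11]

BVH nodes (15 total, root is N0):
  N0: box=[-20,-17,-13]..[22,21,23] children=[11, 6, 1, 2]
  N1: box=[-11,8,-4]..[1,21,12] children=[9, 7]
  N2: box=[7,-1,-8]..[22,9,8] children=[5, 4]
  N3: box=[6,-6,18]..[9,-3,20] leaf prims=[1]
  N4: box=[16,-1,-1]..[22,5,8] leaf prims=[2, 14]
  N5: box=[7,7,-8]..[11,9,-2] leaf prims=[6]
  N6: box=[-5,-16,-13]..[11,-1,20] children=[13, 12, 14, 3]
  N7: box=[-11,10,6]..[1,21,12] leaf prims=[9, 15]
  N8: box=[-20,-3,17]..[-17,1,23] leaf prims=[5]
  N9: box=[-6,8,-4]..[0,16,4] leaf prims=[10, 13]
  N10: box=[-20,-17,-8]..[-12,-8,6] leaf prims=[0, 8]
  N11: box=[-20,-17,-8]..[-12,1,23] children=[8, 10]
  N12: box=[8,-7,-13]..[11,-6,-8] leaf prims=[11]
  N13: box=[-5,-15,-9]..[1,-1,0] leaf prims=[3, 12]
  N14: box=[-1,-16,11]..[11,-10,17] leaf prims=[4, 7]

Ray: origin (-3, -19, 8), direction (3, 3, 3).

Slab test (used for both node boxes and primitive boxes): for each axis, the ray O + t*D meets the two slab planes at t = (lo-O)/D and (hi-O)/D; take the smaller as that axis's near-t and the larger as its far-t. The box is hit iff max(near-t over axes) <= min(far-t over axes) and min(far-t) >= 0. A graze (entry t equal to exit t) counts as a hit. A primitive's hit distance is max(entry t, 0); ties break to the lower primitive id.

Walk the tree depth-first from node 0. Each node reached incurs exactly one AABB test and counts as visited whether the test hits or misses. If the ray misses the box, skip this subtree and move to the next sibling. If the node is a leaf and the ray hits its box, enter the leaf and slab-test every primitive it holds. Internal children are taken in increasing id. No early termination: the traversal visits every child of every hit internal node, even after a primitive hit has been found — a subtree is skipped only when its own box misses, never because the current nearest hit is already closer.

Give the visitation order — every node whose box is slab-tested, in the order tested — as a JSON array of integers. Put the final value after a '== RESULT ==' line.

Walk:
N0 x:[-17/3,25/3] y:[2/3,40/3] z:[-7,5] -> hit [2/3,5], descend [1, 2, 6, 11]
  N1 x:[-8/3,4/3] y:[9,40/3] z:[-4,4/3] -> miss, prune
  N2 x:[10/3,25/3] y:[6,28/3] z:[-16/3,0] -> miss, prune
  N6 x:[-2/3,14/3] y:[1,6] z:[-7,4] -> hit [1,4], descend [3, 12, 13, 14]
    N3 x:[3,4] y:[13/3,16/3] z:[10/3,4] -> miss, prune
    N12 x:[11/3,14/3] y:[4,13/3] z:[-7,-16/3] -> miss, prune
    N13 x:[-2/3,4/3] y:[4/3,6] z:[-17/3,-8/3] -> miss, prune
    N14 x:[2/3,14/3] y:[1,3] z:[1,3] -> hit [1,3] leaf, test {P4@t=7/3, P7@t=3}
  N11 x:[-17/3,-3] y:[2/3,20/3] z:[-16/3,5] -> miss, prune

Visited [0, 1, 2, 6, 3, 12, 13, 14, 11]. Tests: 9 box, 1 leaf. Nearest: P4.

== RESULT ==
[0, 1, 2, 6, 3, 12, 13, 14, 11]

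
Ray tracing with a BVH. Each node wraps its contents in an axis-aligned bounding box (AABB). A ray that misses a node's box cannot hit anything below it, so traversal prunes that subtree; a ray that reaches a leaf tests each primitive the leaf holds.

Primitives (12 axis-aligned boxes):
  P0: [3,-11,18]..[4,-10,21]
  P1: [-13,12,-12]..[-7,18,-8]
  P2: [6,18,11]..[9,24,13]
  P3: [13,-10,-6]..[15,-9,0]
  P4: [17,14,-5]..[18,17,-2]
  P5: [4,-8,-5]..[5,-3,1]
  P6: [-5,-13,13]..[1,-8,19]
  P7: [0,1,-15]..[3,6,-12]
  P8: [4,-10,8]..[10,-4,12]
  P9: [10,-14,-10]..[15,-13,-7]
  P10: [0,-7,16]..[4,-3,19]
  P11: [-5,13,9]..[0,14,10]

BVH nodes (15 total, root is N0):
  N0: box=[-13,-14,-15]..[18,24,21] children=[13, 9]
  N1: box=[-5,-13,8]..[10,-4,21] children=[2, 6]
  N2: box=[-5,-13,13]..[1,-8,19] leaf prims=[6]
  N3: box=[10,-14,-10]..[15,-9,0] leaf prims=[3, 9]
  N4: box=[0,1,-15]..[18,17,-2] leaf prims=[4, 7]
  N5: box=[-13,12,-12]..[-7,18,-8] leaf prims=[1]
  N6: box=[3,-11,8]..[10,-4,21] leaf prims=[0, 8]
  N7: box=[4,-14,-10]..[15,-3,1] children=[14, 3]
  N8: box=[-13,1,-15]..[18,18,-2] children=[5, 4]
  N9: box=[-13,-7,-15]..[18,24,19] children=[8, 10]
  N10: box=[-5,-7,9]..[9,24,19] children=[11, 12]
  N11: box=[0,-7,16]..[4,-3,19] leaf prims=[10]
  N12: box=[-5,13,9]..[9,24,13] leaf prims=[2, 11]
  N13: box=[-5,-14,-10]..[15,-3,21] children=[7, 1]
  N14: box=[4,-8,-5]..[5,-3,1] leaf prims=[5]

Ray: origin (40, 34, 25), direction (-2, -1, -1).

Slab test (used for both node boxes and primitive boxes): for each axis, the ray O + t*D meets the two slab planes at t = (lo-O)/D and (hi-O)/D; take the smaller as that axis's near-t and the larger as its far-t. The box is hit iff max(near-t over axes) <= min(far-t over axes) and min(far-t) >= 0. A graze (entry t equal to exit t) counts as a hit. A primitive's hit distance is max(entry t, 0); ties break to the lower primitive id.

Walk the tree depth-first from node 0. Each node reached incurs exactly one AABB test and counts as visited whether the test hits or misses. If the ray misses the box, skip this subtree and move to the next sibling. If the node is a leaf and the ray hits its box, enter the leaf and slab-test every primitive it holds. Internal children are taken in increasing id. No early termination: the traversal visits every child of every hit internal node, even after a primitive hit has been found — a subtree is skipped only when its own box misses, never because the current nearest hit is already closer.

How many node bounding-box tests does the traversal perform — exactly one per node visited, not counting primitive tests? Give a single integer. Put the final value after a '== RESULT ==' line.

Walk:
N0 x:[11,53/2] y:[10,48] z:[4,40] -> hit [11,53/2], descend [9, 13]
  N9 x:[11,53/2] y:[10,41] z:[6,40] -> hit [11,53/2], descend [8, 10]
    N8 x:[11,53/2] y:[16,33] z:[27,40] -> miss, prune
    N10 x:[31/2,45/2] y:[10,41] z:[6,16] -> hit [31/2,16], descend [11, 12]
      N11 x:[18,20] y:[37,41] z:[6,9] -> miss, prune
      N12 x:[31/2,45/2] y:[10,21] z:[12,16] -> hit [31/2,16] leaf, test {P2(miss), P11(miss)}
  N13 x:[25/2,45/2] y:[37,48] z:[4,35] -> miss, prune

7 AABB tests over nodes [0, 9, 8, 10, 11, 12, 13]; 1 leaf entered; closest miss.

== RESULT ==
7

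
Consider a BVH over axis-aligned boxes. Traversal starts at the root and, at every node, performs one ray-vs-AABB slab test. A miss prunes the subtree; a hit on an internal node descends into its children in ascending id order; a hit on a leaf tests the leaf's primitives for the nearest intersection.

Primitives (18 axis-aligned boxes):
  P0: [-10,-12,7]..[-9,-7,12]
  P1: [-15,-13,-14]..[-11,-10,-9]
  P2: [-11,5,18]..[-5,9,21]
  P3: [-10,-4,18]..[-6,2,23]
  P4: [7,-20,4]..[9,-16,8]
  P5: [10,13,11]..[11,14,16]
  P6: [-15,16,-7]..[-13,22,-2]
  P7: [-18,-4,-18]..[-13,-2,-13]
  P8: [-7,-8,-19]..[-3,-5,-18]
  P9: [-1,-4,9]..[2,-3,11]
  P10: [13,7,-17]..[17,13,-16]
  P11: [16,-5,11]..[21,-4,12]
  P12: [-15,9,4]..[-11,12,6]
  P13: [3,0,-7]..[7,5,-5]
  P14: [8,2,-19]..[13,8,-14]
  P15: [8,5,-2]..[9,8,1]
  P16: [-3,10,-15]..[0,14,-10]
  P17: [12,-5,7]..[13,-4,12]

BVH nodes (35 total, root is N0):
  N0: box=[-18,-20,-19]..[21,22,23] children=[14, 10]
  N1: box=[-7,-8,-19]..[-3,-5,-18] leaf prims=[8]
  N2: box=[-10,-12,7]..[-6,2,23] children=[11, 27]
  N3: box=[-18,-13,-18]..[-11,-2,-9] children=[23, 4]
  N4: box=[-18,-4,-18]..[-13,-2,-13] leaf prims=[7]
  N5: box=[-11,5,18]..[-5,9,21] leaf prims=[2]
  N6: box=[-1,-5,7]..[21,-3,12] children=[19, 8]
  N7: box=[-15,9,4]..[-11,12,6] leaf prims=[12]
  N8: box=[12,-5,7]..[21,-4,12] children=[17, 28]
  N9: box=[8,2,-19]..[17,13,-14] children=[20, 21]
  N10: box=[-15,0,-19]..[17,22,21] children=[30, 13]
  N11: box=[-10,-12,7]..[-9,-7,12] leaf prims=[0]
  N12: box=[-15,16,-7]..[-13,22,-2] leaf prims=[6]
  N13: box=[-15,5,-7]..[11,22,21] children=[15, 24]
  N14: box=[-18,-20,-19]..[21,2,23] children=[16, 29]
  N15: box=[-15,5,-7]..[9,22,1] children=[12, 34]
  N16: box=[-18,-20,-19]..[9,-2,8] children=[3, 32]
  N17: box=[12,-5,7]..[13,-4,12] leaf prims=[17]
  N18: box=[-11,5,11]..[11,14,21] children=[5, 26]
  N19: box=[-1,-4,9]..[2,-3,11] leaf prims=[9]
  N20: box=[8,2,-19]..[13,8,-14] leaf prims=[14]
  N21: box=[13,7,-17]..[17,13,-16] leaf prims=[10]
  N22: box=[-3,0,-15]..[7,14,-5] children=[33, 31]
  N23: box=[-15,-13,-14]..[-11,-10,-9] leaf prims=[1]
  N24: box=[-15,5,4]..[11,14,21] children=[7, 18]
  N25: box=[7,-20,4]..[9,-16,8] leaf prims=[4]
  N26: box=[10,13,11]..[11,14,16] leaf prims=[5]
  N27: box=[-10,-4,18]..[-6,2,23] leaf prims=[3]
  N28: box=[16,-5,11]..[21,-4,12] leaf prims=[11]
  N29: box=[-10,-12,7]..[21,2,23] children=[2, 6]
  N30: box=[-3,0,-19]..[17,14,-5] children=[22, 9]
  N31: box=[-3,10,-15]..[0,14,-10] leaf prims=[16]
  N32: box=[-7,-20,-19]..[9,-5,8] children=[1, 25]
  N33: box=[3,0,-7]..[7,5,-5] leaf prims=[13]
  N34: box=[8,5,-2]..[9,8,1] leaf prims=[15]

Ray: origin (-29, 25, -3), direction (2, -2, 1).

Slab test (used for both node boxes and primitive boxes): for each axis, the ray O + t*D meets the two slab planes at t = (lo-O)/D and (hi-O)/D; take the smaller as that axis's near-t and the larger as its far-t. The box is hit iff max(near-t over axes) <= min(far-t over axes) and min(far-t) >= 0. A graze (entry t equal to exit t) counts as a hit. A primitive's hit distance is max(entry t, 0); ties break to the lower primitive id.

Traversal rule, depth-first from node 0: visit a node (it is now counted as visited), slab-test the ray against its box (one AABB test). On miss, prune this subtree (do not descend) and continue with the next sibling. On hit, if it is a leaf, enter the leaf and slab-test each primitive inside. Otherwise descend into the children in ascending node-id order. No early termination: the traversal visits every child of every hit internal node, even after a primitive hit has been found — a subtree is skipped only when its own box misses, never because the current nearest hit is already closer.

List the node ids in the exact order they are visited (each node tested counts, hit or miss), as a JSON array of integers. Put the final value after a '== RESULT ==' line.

Trace the traversal:
N0 x:[11/2,25] y:[3/2,45/2] z:[-16,26] -> hit [11/2,45/2], descend [10, 14]
  N10 x:[7,23] y:[3/2,25/2] z:[-16,24] -> hit [7,25/2], descend [13, 30]
    N13 x:[7,20] y:[3/2,10] z:[-4,24] -> hit [7,10], descend [15, 24]
      N15 x:[7,19] y:[3/2,10] z:[-4,4] -> miss, prune
      N24 x:[7,20] y:[11/2,10] z:[7,24] -> hit [7,10], descend [7, 18]
        N7 x:[7,9] y:[13/2,8] z:[7,9] -> hit [7,8] leaf, test {P12@t=7}
        N18 x:[9,20] y:[11/2,10] z:[14,24] -> miss, prune
    N30 x:[13,23] y:[11/2,25/2] z:[-16,-2] -> miss, prune
  N14 x:[11/2,25] y:[23/2,45/2] z:[-16,26] -> hit [23/2,45/2], descend [16, 29]
    N16 x:[11/2,19] y:[27/2,45/2] z:[-16,11] -> miss, prune
    N29 x:[19/2,25] y:[23/2,37/2] z:[10,26] -> hit [23/2,37/2], descend [2, 6]
      N2 x:[19/2,23/2] y:[23/2,37/2] z:[10,26] -> hit [23/2,23/2], descend [11, 27]
        N11 x:[19/2,10] y:[16,37/2] z:[10,15] -> miss, prune
        N27 x:[19/2,23/2] y:[23/2,29/2] z:[21,26] -> miss, prune
      N6 x:[14,25] y:[14,15] z:[10,15] -> hit [14,15], descend [8, 19]
        N8 x:[41/2,25] y:[29/2,15] z:[10,15] -> miss, prune
        N19 x:[14,31/2] y:[14,29/2] z:[12,14] -> hit [14,14] leaf, test {P9@t=14}

17 AABB tests over nodes [0, 10, 13, 15, 24, 7, 18, 30, 14, 16, 29, 2, 11, 27, 6, 8, 19]; 2 leaves entered; closest P12.

== RESULT ==
[0, 10, 13, 15, 24, 7, 18, 30, 14, 16, 29, 2, 11, 27, 6, 8, 19]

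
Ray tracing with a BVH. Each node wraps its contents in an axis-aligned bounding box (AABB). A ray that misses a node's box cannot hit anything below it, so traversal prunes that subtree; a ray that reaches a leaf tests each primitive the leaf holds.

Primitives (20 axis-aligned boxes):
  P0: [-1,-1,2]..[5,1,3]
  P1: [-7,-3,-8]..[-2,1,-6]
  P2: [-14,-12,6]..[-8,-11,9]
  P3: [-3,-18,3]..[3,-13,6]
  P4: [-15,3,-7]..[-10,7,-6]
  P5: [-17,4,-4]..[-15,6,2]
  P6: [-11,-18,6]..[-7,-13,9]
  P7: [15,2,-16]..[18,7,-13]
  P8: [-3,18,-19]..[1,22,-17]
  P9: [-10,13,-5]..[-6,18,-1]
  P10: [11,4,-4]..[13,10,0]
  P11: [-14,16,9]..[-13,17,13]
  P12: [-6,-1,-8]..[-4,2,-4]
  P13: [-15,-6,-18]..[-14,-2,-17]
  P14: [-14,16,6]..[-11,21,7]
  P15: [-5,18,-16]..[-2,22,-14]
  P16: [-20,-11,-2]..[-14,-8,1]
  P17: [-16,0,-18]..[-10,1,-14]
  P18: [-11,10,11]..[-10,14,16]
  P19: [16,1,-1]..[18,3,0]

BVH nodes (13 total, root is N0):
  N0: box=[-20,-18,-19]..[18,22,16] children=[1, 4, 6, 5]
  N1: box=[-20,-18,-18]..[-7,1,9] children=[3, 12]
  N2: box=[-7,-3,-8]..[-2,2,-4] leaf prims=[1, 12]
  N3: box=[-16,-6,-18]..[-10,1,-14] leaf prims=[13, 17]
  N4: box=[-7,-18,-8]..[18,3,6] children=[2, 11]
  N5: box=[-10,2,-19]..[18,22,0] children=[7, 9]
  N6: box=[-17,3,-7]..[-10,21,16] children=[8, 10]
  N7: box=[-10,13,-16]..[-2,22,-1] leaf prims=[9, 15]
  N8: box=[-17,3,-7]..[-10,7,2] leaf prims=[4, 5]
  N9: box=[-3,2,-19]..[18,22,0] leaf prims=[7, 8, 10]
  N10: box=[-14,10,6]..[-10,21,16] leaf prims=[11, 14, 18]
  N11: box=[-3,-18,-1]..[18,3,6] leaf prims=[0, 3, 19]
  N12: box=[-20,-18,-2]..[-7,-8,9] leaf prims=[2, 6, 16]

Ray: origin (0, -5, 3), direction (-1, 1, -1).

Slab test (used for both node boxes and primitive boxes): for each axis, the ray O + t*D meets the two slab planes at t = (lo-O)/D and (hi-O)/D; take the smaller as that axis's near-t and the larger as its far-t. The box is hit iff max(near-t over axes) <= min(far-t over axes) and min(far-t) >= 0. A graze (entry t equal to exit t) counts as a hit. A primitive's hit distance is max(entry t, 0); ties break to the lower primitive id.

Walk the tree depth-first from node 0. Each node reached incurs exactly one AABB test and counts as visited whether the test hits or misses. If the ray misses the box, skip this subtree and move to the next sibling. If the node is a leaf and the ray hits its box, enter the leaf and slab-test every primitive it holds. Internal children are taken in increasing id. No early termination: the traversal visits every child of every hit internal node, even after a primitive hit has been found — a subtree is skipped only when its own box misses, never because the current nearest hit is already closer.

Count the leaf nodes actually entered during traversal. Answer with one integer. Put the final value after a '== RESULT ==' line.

Trace the traversal:
N0 x:[-18,20] y:[-13,27] z:[-13,22] -> hit [-13,20], descend [1, 4, 5, 6]
  N1 x:[7,20] y:[-13,6] z:[-6,21] -> miss, prune
  N4 x:[-18,7] y:[-13,8] z:[-3,11] -> hit [-3,7], descend [2, 11]
    N2 x:[2,7] y:[2,7] z:[7,11] -> hit [7,7] leaf, test {P1(miss), P12(miss)}
    N11 x:[-18,3] y:[-13,8] z:[-3,4] -> hit [-3,3] leaf, test {P0(miss), P3(miss), P19(miss)}
  N5 x:[-18,10] y:[7,27] z:[3,22] -> hit [7,10], descend [7, 9]
    N7 x:[2,10] y:[18,27] z:[4,19] -> miss, prune
    N9 x:[-18,3] y:[7,27] z:[3,22] -> miss, prune
  N6 x:[10,17] y:[8,26] z:[-13,10] -> hit [10,10], descend [8, 10]
    N8 x:[10,17] y:[8,12] z:[1,10] -> hit [10,10] leaf, test {P4@t=10, P5(miss)}
    N10 x:[10,14] y:[15,26] z:[-13,-3] -> miss, prune

Visited [0, 1, 4, 2, 11, 5, 7, 9, 6, 8, 10]. Tests: 11 box, 3 leaf. Nearest: P4.

== RESULT ==
3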